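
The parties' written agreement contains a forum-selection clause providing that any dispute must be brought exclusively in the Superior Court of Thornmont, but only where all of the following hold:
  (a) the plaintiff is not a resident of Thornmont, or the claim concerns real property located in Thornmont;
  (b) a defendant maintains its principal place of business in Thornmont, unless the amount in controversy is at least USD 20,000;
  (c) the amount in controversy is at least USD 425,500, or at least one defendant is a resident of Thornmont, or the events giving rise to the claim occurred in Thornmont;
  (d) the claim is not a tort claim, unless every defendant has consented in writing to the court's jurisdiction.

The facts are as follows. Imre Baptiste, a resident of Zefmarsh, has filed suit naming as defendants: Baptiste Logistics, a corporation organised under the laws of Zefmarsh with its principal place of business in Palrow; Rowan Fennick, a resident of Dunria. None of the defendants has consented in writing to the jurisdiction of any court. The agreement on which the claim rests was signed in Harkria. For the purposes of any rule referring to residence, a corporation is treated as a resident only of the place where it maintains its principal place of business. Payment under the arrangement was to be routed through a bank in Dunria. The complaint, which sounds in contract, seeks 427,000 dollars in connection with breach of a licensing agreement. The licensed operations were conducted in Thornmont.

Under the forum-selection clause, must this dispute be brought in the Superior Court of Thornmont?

The Superior Court of Thornmont:
  (a) The plaintiff resides in Zefmarsh, which is not Thornmont, so this disjunct is met. Met.
  (b) The corporate defendant(s) have their principal place of business in Palrow, not Thornmont. The proviso rescues it, though: the amount in controversy is USD 427,000, which meets the 20,000 dollars floor. Condition met.
  (c) The amount in controversy is USD 427,000, which meets the USD 425,500 floor — that alternative is enough. Condition met.
  (d) The claim is a contract claim, not a tort claim. Condition met.
  → Forum clause is triggered.

Yes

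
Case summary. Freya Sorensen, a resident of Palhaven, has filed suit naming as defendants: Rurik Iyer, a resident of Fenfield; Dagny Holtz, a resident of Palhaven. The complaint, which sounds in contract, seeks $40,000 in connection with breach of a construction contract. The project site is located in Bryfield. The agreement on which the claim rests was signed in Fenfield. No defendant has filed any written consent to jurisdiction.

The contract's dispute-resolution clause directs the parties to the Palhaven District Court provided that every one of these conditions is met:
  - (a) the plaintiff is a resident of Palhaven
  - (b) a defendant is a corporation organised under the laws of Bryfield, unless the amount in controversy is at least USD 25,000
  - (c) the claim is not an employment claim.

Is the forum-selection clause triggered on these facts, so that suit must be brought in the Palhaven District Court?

Yes

The Palhaven District Court:
  (a) The plaintiff resides in Palhaven. Met.
  (b) No defendant is a corporation. But the amount in controversy is 40,000 dollars, which meets the 25,000 dollars floor, and the 'unless' clause therefore excuses the requirement. Condition met.
  (c) The claim is a contract claim, not an employment claim. Condition met.
  → The clause applies.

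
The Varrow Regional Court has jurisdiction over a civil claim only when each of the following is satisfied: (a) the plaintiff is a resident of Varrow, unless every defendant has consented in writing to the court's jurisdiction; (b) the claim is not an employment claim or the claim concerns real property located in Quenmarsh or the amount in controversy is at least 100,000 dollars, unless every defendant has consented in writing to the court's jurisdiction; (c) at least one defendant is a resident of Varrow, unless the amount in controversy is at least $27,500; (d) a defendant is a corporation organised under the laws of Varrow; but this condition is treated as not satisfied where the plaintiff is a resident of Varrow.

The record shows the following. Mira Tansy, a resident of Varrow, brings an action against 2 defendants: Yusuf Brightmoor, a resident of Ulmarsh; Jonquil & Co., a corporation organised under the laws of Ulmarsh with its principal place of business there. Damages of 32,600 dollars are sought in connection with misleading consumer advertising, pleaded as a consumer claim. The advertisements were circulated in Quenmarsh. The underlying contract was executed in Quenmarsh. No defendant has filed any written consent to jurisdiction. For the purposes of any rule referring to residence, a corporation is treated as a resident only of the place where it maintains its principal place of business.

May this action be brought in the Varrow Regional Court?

No

The Varrow Regional Court:
  (a) The plaintiff resides in Varrow. Satisfied.
  (b) The claim is a consumer claim, not an employment claim — that alternative is enough. Condition met.
  (c) No defendant resides in Varrow (they reside in Ulmarsh, Ulmarsh). However, the amount in controversy is 32,600 dollars, which meets the 27,500 dollars floor, so the 'unless' proviso supplies this condition. Satisfied.
  (d) The corporate defendant(s) are organised in Ulmarsh, not Varrow. Condition not met.
  → No jurisdiction.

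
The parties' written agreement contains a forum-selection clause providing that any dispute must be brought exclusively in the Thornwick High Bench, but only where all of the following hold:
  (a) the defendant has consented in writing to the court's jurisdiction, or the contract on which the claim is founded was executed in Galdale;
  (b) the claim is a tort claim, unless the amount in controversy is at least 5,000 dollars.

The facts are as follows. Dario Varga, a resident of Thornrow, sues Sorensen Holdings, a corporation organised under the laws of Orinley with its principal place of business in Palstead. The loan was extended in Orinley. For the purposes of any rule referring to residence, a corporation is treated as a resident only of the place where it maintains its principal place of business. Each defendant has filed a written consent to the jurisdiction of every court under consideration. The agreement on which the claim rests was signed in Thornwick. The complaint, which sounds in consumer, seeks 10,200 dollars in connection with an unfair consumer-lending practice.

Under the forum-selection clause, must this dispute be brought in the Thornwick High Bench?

Yes

The Thornwick High Bench:
  (a) Every defendant has filed written consent, which satisfies one of the alternatives. Condition met.
  (b) The claim is a consumer claim, not a tort claim. The proviso rescues it, though: the amount in controversy is USD 10,200, which meets the 5,000 dollars floor. Condition met.
  → Forum clause is triggered.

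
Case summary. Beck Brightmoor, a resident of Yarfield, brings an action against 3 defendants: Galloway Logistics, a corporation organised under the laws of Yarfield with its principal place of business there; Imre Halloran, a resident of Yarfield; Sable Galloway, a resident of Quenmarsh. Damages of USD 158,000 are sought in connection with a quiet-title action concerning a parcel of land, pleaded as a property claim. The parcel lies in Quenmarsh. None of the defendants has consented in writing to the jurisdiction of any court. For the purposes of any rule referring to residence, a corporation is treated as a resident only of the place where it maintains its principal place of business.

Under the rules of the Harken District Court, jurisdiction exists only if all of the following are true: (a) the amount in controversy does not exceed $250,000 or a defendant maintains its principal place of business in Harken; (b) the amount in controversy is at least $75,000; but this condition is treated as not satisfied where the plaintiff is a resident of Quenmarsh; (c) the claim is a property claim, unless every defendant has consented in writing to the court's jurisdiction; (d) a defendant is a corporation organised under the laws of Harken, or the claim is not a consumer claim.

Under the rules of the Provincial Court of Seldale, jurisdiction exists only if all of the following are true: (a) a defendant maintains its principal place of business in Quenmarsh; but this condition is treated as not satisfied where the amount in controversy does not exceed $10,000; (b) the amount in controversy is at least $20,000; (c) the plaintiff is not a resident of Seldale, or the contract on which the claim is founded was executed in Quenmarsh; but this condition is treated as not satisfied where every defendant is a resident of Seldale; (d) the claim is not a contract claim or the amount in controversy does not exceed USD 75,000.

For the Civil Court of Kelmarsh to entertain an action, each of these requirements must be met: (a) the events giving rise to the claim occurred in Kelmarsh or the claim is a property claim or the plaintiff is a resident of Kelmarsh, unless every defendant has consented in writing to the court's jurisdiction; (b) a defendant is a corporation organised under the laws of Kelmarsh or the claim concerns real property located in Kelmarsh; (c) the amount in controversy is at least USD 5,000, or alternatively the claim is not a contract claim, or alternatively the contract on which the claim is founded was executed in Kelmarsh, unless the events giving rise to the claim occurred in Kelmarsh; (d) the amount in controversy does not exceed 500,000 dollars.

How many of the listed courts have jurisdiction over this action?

The Harken District Court:
  (a) The amount in controversy is USD 158,000, within the $250,000 ceiling — that alternative is enough. Met.
  (b) The amount in controversy is $158,000, which meets the $75,000 floor. The carve-out does not apply: the plaintiff resides in Yarfield, not Quenmarsh. Met.
  (c) The claim is a property claim. Satisfied.
  (d) The claim is a property claim, not a consumer claim, which satisfies one of the alternatives. Satisfied.
  → Every requirement is satisfied — jurisdiction.
The Provincial Court of Seldale:
  (a) The corporate defendant(s) have their principal place of business in Yarfield, not Quenmarsh. Not satisfied.
  (b) The amount in controversy is 158,000 dollars, which meets the $20,000 floor. Satisfied.
  (c) The plaintiff resides in Yarfield, which is not Seldale, which satisfies one of the alternatives. And the carve-out is inapplicable — the defendants reside as follows — Galloway Logistics in Yarfield, Imre Halloran in Yarfield, Sable Galloway in Quenmarsh — not all in Seldale. Satisfied.
  (d) The claim is a property claim, not a contract claim, which satisfies one of the alternatives. Condition met.
  → At least one condition fails; no jurisdiction.
The Civil Court of Kelmarsh:
  (a) The claim is a property claim, so this disjunct is met. Satisfied.
  (b) The corporate defendant(s) are organised in Yarfield, not Kelmarsh; the property lies in Quenmarsh, not Kelmarsh — none of the alternatives is met. Condition not met.
  (c) The amount in controversy is USD 158,000, which meets the 5,000 dollars floor, so this disjunct is met. Satisfied.
  (d) The amount in controversy is 158,000 dollars, within the 500,000 dollars ceiling. Satisfied.
  → The court lacks jurisdiction.
Courts with jurisdiction: the Harken District Court — 1 in total.

1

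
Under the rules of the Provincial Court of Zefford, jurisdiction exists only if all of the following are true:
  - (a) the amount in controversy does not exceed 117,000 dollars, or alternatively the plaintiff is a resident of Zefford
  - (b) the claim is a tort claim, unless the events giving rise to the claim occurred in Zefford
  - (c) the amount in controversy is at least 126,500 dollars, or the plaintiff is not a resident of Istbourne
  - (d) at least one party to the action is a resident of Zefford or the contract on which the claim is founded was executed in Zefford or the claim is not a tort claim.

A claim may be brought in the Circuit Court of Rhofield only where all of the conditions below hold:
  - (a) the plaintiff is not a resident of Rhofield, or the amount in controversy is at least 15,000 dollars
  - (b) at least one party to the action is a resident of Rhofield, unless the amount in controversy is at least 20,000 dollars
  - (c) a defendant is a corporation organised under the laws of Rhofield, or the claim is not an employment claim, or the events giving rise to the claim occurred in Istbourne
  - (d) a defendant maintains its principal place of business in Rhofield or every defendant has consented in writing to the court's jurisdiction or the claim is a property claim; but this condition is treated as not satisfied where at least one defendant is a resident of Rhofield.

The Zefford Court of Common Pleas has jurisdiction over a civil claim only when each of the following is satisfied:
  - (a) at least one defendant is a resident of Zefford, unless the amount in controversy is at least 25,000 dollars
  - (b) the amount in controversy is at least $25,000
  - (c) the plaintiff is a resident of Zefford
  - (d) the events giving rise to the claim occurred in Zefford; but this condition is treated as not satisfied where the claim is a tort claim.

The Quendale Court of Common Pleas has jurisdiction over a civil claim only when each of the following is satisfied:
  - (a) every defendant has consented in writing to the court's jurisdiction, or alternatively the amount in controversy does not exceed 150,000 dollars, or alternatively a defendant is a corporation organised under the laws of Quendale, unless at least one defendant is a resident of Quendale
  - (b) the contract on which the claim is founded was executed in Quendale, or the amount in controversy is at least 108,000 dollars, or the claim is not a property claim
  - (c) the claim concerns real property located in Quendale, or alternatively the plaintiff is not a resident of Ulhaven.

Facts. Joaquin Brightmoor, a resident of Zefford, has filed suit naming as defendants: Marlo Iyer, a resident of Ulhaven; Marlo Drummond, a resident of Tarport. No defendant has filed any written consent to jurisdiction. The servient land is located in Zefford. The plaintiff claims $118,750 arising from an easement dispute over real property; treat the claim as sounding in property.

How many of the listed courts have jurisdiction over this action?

4

The Provincial Court of Zefford:
  (a) The plaintiff resides in Zefford, so this disjunct is met. Met.
  (b) The claim is a property claim, not a tort claim. But the operative events occurred in Zefford, and the 'unless' clause therefore excuses the requirement. Met.
  (c) The plaintiff resides in Zefford, which is not Istbourne, which satisfies one of the alternatives. Met.
  (d) Joaquin Brightmoor resides in Zefford, which satisfies one of the alternatives. Met.
  → Jurisdiction lies.
The Circuit Court of Rhofield:
  (a) The plaintiff resides in Zefford, which is not Rhofield, so one alternative holds. Met.
  (b) No party resides in Rhofield. But the amount in controversy is USD 118,750, which meets the USD 20,000 floor, and the 'unless' clause therefore excuses the requirement. Satisfied.
  (c) The claim is a property claim, not an employment claim, so this disjunct is met. Condition met.
  (d) The claim is a property claim, so this disjunct is met. And the carve-out is inapplicable — no defendant resides in Rhofield (they reside in Ulhaven, Tarport). Met.
  → The court has jurisdiction.
The Zefford Court of Common Pleas:
  (a) No defendant resides in Zefford (they reside in Ulhaven, Tarport). However, the amount in controversy is $118,750, which meets the 25,000 dollars floor, so the 'unless' proviso supplies this condition. Condition met.
  (b) The amount in controversy is USD 118,750, which meets the $25,000 floor. Met.
  (c) The plaintiff resides in Zefford. Condition met.
  (d) The operative events occurred in Zefford. The carve-out does not apply: the claim is a property claim, not a tort claim. Satisfied.
  → All conditions met; jurisdiction exists.
The Quendale Court of Common Pleas:
  (a) The amount in controversy is $118,750, within the $150,000 ceiling, which satisfies one of the alternatives. Condition met.
  (b) The amount in controversy is 118,750 dollars, which meets the 108,000 dollars floor, so this disjunct is met. Satisfied.
  (c) The plaintiff resides in Zefford, which is not Ulhaven, so one alternative holds. Condition met.
  → Jurisdiction lies.
Courts with jurisdiction: the Provincial Court of Zefford, the Circuit Court of Rhofield, the Zefford Court of Common Pleas, the Quendale Court of Common Pleas — 4 in total.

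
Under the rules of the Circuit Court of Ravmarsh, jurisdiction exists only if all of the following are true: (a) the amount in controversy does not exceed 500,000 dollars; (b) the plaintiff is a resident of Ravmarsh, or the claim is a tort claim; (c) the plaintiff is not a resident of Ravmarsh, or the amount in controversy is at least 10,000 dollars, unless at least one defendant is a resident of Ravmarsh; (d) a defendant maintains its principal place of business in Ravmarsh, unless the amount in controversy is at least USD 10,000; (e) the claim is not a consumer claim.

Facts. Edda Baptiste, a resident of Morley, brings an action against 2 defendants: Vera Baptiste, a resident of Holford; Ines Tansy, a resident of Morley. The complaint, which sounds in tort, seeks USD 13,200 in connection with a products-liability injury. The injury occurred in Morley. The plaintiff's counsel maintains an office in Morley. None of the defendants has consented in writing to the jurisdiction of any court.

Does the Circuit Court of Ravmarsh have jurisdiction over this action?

The Circuit Court of Ravmarsh:
  (a) The amount in controversy is $13,200, within the USD 500,000 ceiling. Met.
  (b) The claim is a tort claim — that alternative is enough. Satisfied.
  (c) The plaintiff resides in Morley, which is not Ravmarsh — that alternative is enough. Condition met.
  (d) No defendant is a corporation. However, the amount in controversy is $13,200, which meets the $10,000 floor, so the 'unless' proviso supplies this condition. Condition met.
  (e) The claim is a tort claim, not a consumer claim. Satisfied.
  → Every requirement is satisfied — jurisdiction.

Yes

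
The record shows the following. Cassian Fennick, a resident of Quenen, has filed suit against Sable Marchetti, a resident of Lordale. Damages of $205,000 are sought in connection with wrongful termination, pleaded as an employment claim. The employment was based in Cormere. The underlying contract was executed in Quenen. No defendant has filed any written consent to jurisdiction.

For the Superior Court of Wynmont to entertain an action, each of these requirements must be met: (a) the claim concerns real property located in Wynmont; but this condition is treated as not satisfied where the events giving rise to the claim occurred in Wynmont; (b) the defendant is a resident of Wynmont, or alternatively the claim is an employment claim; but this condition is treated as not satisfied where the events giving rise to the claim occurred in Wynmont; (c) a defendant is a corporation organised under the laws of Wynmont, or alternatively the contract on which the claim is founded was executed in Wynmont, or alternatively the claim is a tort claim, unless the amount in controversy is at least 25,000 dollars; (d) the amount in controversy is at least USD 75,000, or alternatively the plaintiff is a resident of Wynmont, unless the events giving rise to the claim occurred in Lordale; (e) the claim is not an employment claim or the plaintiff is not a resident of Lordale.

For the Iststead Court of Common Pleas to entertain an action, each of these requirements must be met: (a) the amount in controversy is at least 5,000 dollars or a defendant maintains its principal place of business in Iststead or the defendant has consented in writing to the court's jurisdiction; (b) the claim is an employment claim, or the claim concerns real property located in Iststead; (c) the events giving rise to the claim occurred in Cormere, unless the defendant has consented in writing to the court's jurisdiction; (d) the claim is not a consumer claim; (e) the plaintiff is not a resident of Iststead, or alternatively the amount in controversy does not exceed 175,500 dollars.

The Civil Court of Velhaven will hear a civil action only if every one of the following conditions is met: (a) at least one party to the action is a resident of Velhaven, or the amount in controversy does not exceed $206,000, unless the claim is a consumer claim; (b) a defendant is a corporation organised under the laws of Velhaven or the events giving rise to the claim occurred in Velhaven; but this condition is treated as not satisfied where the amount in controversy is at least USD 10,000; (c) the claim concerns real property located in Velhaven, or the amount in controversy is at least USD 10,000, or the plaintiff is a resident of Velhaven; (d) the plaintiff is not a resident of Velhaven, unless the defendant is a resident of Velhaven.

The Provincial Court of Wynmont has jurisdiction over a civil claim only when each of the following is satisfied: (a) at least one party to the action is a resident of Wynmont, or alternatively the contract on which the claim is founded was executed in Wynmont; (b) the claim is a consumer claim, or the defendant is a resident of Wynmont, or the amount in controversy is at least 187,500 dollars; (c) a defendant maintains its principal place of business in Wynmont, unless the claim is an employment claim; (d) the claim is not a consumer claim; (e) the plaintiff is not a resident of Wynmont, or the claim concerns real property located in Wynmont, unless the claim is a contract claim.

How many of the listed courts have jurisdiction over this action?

The Superior Court of Wynmont:
  (a) The claim does not concern real property. Not satisfied.
  (b) The claim is an employment claim — that alternative is enough. The carve-out does not apply: the operative events occurred in Cormere, not Wynmont. Satisfied.
  (c) No defendant is a corporation; the contract was executed in Quenen, not Wynmont; the claim is an employment claim, not a tort claim — no alternative holds. But the amount in controversy is 205,000 dollars, which meets the 25,000 dollars floor, and the 'unless' clause therefore excuses the requirement. Met.
  (d) The amount in controversy is USD 205,000, which meets the 75,000 dollars floor, so this disjunct is met. Satisfied.
  (e) The plaintiff resides in Quenen, which is not Lordale, which satisfies one of the alternatives. Condition met.
  → Not every requirement is met — no jurisdiction.
The Iststead Court of Common Pleas:
  (a) The amount in controversy is 205,000 dollars, which meets the $5,000 floor, so one alternative holds. Met.
  (b) The claim is an employment claim, so this disjunct is met. Met.
  (c) The operative events occurred in Cormere. Condition met.
  (d) The claim is an employment claim, not a consumer claim. Condition met.
  (e) The plaintiff resides in Quenen, which is not Iststead, so one alternative holds. Satisfied.
  → The court has jurisdiction.
The Civil Court of Velhaven:
  (a) The amount in controversy is 205,000 dollars, within the USD 206,000 ceiling, which satisfies one of the alternatives. Met.
  (b) No defendant is a corporation; the operative events occurred in Cormere, not Velhaven — no alternative holds. Condition not met.
  (c) The amount in controversy is USD 205,000, which meets the $10,000 floor, so this disjunct is met. Met.
  (d) The plaintiff resides in Quenen, which is not Velhaven. Condition met.
  → The court lacks jurisdiction.
The Provincial Court of Wynmont:
  (a) No party resides in Wynmont; the contract was executed in Quenen, not Wynmont — every alternative fails. Fails.
  (b) The amount in controversy is USD 205,000, which meets the 187,500 dollars floor, which satisfies one of the alternatives. Condition met.
  (c) No defendant is a corporation. The proviso rescues it, though: the claim is an employment claim. Satisfied.
  (d) The claim is an employment claim, not a consumer claim. Met.
  (e) The plaintiff resides in Quenen, which is not Wynmont, so this disjunct is met. Condition met.
  → The court lacks jurisdiction.
Courts with jurisdiction: the Iststead Court of Common Pleas — 1 in total.

1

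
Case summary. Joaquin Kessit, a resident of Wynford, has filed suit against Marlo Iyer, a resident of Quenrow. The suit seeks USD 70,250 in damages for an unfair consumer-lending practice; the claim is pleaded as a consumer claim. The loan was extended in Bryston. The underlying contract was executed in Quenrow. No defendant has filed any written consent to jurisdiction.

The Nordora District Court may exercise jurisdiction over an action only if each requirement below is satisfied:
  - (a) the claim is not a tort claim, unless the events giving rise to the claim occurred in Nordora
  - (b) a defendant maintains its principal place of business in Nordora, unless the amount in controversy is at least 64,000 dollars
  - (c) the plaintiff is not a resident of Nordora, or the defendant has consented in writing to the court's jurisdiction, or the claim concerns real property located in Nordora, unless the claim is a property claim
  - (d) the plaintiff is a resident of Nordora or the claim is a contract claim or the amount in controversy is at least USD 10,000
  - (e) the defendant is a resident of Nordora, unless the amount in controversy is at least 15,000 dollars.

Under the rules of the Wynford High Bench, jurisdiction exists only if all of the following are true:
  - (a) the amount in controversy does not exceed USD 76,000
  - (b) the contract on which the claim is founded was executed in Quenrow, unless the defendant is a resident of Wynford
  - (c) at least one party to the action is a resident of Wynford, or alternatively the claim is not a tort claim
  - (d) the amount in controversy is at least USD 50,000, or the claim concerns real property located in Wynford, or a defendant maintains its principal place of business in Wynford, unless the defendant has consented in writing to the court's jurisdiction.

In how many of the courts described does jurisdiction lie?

The Nordora District Court:
  (a) The claim is a consumer claim, not a tort claim. Condition met.
  (b) No defendant is a corporation. But the amount in controversy is $70,250, which meets the 64,000 dollars floor, and the 'unless' clause therefore excuses the requirement. Met.
  (c) The plaintiff resides in Wynford, which is not Nordora — that alternative is enough. Condition met.
  (d) The amount in controversy is $70,250, which meets the 10,000 dollars floor — that alternative is enough. Condition met.
  (e) The defendant resides in Quenrow, not Nordora. The proviso rescues it, though: the amount in controversy is USD 70,250, which meets the $15,000 floor. Met.
  → Jurisdiction lies.
The Wynford High Bench:
  (a) The amount in controversy is USD 70,250, within the USD 76,000 ceiling. Condition met.
  (b) The contract was executed in Quenrow. Condition met.
  (c) Joaquin Kessit resides in Wynford, so one alternative holds. Met.
  (d) The amount in controversy is $70,250, which meets the 50,000 dollars floor, so this disjunct is met. Condition met.
  → Jurisdiction lies.
Courts with jurisdiction: the Nordora District Court, the Wynford High Bench — 2 in total.

2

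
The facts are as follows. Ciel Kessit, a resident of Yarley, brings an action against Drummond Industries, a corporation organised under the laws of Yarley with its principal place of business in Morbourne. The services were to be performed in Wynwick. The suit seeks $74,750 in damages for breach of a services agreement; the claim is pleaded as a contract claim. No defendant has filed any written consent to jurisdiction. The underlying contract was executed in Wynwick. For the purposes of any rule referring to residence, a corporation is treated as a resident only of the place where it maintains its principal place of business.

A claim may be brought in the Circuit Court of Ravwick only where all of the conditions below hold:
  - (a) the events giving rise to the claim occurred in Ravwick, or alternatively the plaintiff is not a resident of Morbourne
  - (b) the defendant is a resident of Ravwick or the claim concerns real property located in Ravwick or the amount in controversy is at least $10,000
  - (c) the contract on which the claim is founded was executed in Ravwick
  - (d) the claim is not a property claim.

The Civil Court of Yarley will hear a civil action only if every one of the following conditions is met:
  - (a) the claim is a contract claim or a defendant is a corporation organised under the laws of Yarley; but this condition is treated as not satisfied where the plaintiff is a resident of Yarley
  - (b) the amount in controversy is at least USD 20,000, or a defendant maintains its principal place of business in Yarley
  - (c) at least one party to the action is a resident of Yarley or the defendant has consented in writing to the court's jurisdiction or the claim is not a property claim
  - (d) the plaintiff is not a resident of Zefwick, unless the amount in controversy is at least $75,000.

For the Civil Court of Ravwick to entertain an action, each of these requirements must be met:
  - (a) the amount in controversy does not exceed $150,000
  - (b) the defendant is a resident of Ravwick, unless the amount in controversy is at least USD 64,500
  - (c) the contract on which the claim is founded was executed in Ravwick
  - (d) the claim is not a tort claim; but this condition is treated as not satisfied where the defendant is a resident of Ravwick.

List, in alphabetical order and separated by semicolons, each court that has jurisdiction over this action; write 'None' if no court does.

None

The Circuit Court of Ravwick:
  (a) The plaintiff resides in Yarley, which is not Morbourne — that alternative is enough. Satisfied.
  (b) The amount in controversy is USD 74,750, which meets the 10,000 dollars floor, so one alternative holds. Condition met.
  (c) The contract was executed in Wynwick, not Ravwick. Fails.
  (d) The claim is a contract claim, not a property claim. Condition met.
  → The court lacks jurisdiction.
The Civil Court of Yarley:
  (a) The claim is a contract claim, so this disjunct is met. However, the plaintiff resides in Yarley, which falls within the stated exception and so defeats the condition. Condition not met.
  (b) The amount in controversy is USD 74,750, which meets the 20,000 dollars floor, so this disjunct is met. Satisfied.
  (c) Ciel Kessit resides in Yarley, so this disjunct is met. Met.
  (d) The plaintiff resides in Yarley, which is not Zefwick. Met.
  → No jurisdiction.
The Civil Court of Ravwick:
  (a) The amount in controversy is USD 74,750, within the $150,000 ceiling. Condition met.
  (b) The defendant resides in Morbourne, not Ravwick. The proviso rescues it, though: the amount in controversy is 74,750 dollars, which meets the USD 64,500 floor. Satisfied.
  (c) The contract was executed in Wynwick, not Ravwick. Not satisfied.
  (d) The claim is a contract claim, not a tort claim. And the carve-out is inapplicable — the defendant resides in Morbourne, not Ravwick. Met.
  → Not every requirement is met — no jurisdiction.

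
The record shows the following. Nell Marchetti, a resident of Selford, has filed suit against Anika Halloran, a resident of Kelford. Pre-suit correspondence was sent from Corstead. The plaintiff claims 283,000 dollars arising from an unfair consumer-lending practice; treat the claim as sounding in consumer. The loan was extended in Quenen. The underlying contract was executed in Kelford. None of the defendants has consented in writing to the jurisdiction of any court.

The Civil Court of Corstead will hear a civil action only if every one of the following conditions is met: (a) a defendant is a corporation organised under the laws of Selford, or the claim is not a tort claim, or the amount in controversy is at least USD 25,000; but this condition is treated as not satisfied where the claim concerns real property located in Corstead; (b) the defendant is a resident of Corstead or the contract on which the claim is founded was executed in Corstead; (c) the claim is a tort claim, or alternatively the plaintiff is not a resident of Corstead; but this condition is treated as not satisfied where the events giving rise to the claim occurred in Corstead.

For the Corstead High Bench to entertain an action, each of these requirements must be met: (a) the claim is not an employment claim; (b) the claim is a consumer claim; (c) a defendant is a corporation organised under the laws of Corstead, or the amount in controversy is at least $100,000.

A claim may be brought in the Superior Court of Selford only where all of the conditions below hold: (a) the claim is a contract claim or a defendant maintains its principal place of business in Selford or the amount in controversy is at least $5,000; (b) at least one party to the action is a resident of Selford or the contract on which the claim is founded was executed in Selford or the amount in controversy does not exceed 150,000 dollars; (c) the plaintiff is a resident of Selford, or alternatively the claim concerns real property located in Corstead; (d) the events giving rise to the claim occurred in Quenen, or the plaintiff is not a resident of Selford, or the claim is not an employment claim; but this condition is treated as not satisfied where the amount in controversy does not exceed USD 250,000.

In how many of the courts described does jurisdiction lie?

The Civil Court of Corstead:
  (a) The claim is a consumer claim, not a tort claim — that alternative is enough. The carve-out does not apply: the claim does not concern real property. Condition met.
  (b) The defendant resides in Kelford, not Corstead; the contract was executed in Kelford, not Corstead — every alternative fails. Condition not met.
  (c) The plaintiff resides in Selford, which is not Corstead, so this disjunct is met. And the carve-out is inapplicable — the operative events occurred in Quenen, not Corstead. Condition met.
  → The court lacks jurisdiction.
The Corstead High Bench:
  (a) The claim is a consumer claim, not an employment claim. Met.
  (b) The claim is a consumer claim. Satisfied.
  (c) The amount in controversy is USD 283,000, which meets the 100,000 dollars floor — that alternative is enough. Satisfied.
  → Every requirement is satisfied — jurisdiction.
The Superior Court of Selford:
  (a) The amount in controversy is 283,000 dollars, which meets the 5,000 dollars floor, which satisfies one of the alternatives. Satisfied.
  (b) Nell Marchetti resides in Selford, so this disjunct is met. Condition met.
  (c) The plaintiff resides in Selford, which satisfies one of the alternatives. Met.
  (d) The operative events occurred in Quenen — that alternative is enough. The carve-out does not apply: the amount in controversy is USD 283,000, above the 250,000 dollars ceiling. Condition met.
  → All conditions met; jurisdiction exists.
Courts with jurisdiction: the Corstead High Bench, the Superior Court of Selford — 2 in total.

2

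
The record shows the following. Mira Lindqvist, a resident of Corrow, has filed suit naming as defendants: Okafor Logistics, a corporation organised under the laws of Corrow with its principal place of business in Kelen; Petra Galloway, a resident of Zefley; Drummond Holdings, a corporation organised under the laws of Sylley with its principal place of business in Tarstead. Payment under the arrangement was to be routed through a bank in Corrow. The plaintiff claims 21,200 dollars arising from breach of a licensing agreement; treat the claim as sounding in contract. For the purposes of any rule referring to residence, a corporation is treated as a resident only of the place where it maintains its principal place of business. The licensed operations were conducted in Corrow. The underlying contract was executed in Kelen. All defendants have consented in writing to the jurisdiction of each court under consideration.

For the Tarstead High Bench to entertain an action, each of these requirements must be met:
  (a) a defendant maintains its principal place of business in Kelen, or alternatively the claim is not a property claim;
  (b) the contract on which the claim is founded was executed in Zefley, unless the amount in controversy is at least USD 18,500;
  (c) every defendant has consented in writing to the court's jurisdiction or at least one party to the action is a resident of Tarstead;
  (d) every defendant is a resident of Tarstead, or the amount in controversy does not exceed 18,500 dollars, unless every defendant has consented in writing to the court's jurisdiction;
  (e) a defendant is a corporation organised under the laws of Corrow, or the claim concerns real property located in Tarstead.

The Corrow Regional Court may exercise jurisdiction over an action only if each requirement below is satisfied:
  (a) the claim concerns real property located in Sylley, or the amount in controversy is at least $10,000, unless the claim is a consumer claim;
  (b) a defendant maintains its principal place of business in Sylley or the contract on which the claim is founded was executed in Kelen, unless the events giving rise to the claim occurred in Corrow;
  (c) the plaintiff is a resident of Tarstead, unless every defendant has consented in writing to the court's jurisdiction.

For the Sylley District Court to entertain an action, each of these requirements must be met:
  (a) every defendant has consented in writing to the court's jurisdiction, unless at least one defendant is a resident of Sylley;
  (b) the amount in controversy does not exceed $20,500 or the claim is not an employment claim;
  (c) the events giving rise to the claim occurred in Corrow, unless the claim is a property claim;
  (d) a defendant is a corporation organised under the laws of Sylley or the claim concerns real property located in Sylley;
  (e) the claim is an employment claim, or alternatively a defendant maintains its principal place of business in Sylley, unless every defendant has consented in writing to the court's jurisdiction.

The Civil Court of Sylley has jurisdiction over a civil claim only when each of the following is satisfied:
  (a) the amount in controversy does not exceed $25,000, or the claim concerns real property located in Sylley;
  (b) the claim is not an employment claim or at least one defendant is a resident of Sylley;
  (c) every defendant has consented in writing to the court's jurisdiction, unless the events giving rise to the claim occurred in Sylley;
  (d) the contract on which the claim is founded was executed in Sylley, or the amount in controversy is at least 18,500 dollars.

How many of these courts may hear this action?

The Tarstead High Bench:
  (a) Okafor Logistics has its principal place of business in Kelen, which satisfies one of the alternatives. Met.
  (b) The contract was executed in Kelen, not Zefley. But the amount in controversy is $21,200, which meets the 18,500 dollars floor, and the 'unless' clause therefore excuses the requirement. Met.
  (c) Every defendant has filed written consent — that alternative is enough. Satisfied.
  (d) The defendants reside as follows — Okafor Logistics in Kelen, Petra Galloway in Zefley, Drummond Holdings in Tarstead — not all in Tarstead; the amount in controversy is 21,200 dollars, above the 18,500 dollars ceiling — every alternative fails. However, every defendant has filed written consent, so the 'unless' proviso supplies this condition. Satisfied.
  (e) Okafor Logistics is organised under the laws of Corrow, so one alternative holds. Satisfied.
  → Every requirement is satisfied — jurisdiction.
The Corrow Regional Court:
  (a) The amount in controversy is $21,200, which meets the $10,000 floor, which satisfies one of the alternatives. Satisfied.
  (b) The contract was executed in Kelen — that alternative is enough. Satisfied.
  (c) The plaintiff resides in Corrow, not Tarstead. But every defendant has filed written consent, and the 'unless' clause therefore excuses the requirement. Condition met.
  → All conditions met; jurisdiction exists.
The Sylley District Court:
  (a) Every defendant has filed written consent. Met.
  (b) The claim is a contract claim, not an employment claim, so this disjunct is met. Satisfied.
  (c) The operative events occurred in Corrow. Satisfied.
  (d) Drummond Holdings is organised under the laws of Sylley — that alternative is enough. Condition met.
  (e) The claim is a contract claim, not an employment claim; the corporate defendant(s) have their principal place of business in Kelen, Tarstead, not Sylley — none of the alternatives is met. However, every defendant has filed written consent, so the 'unless' proviso supplies this condition. Met.
  → Every requirement is satisfied — jurisdiction.
The Civil Court of Sylley:
  (a) The amount in controversy is $21,200, within the USD 25,000 ceiling, so one alternative holds. Met.
  (b) The claim is a contract claim, not an employment claim, so one alternative holds. Met.
  (c) Every defendant has filed written consent. Condition met.
  (d) The amount in controversy is 21,200 dollars, which meets the 18,500 dollars floor, which satisfies one of the alternatives. Met.
  → Every requirement is satisfied — jurisdiction.
Courts with jurisdiction: the Tarstead High Bench, the Corrow Regional Court, the Sylley District Court, the Civil Court of Sylley — 4 in total.

4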